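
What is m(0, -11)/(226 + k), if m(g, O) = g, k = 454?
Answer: 0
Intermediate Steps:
m(0, -11)/(226 + k) = 0/(226 + 454) = 0/680 = 0*(1/680) = 0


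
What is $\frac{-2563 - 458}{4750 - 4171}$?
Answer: $- \frac{1007}{193} \approx -5.2176$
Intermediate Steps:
$\frac{-2563 - 458}{4750 - 4171} = - \frac{3021}{579} = \left(-3021\right) \frac{1}{579} = - \frac{1007}{193}$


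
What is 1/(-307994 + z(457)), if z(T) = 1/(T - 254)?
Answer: -203/62522781 ≈ -3.2468e-6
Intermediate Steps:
z(T) = 1/(-254 + T)
1/(-307994 + z(457)) = 1/(-307994 + 1/(-254 + 457)) = 1/(-307994 + 1/203) = 1/(-62522781/203) = -203/62522781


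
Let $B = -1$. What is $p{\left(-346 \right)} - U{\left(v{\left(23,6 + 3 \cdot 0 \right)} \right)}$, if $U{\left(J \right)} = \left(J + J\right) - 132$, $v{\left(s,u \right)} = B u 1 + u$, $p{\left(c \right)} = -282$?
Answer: $-150$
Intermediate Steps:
$v{\left(s,u \right)} = 0$ ($v{\left(s,u \right)} = - u 1 + u = - u + u = 0$)
$U{\left(J \right)} = -132 + 2 J$ ($U{\left(J \right)} = 2 J - 132 = -132 + 2 J$)
$p{\left(-346 \right)} - U{\left(v{\left(23,6 + 3 \cdot 0 \right)} \right)} = -282 - \left(-132 + 2 \cdot 0\right) = -282 - \left(-132 + 0\right) = -282 - -132 = -282 + 132 = -150$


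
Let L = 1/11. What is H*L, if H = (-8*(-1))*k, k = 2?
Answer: 16/11 ≈ 1.4545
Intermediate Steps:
H = 16 (H = -8*(-1)*2 = 8*2 = 16)
L = 1/11 ≈ 0.090909
H*L = 16*(1/11) = 16/11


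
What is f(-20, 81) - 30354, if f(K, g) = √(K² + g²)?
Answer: -30354 + √6961 ≈ -30271.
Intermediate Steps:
f(-20, 81) - 30354 = √((-20)² + 81²) - 30354 = √(400 + 6561) - 30354 = √6961 - 30354 = -30354 + √6961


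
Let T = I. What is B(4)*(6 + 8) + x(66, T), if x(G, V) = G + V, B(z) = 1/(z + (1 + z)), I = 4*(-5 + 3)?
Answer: 536/9 ≈ 59.556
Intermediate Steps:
I = -8 (I = 4*(-2) = -8)
T = -8
B(z) = 1/(1 + 2*z)
B(4)*(6 + 8) + x(66, T) = (6 + 8)/(1 + 2*4) + (66 - 8) = 14/(1 + 8) + 58 = 14/9 + 58 = 536/9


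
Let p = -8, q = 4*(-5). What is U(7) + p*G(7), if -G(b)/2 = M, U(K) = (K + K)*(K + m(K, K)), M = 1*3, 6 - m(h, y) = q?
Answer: 510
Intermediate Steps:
q = -20
m(h, y) = 26 (m(h, y) = 6 - 1*(-20) = 6 + 20 = 26)
M = 3
U(K) = 2*K*(26 + K) (U(K) = (K + K)*(K + 26) = (2*K)*(26 + K) = 2*K*(26 + K))
G(b) = -6 (G(b) = -2*3 = -6)
U(7) + p*G(7) = 2*7*(26 + 7) - 8*(-6) = 2*7*33 + 48 = 462 + 48 = 510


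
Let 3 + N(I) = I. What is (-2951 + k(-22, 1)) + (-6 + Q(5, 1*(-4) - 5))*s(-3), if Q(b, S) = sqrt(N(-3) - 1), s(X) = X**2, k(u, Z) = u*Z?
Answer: -3027 + 9*I*sqrt(7) ≈ -3027.0 + 23.812*I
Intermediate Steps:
k(u, Z) = Z*u
N(I) = -3 + I
Q(b, S) = I*sqrt(7) (Q(b, S) = sqrt((-3 - 3) - 1) = sqrt(-6 - 1) = sqrt(-7) = I*sqrt(7))
(-2951 + k(-22, 1)) + (-6 + Q(5, 1*(-4) - 5))*s(-3) = (-2951 + 1*(-22)) + (-6 + I*sqrt(7))*(-3)**2 = (-2951 - 22) + (-6 + I*sqrt(7))*9 = -2973 + (-54 + 9*I*sqrt(7)) = -3027 + 9*I*sqrt(7)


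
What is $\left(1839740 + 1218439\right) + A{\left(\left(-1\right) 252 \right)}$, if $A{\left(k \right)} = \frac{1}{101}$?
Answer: $\frac{308876080}{101} \approx 3.0582 \cdot 10^{6}$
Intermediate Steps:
$A{\left(k \right)} = \frac{1}{101}$
$\left(1839740 + 1218439\right) + A{\left(\left(-1\right) 252 \right)} = \left(1839740 + 1218439\right) + \frac{1}{101} = 3058179 + \frac{1}{101} = \frac{308876080}{101}$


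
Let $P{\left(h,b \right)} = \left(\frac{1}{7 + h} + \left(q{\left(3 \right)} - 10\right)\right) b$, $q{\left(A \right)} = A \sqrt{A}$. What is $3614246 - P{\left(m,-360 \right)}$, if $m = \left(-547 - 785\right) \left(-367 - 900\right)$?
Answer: $\frac{6093510332906}{1687651} + 1080 \sqrt{3} \approx 3.6125 \cdot 10^{6}$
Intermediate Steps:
$m = 1687644$ ($m = \left(-1332\right) \left(-1267\right) = 1687644$)
$q{\left(A \right)} = A^{\frac{3}{2}}$
$P{\left(h,b \right)} = b \left(-10 + \frac{1}{7 + h} + 3 \sqrt{3}\right)$ ($P{\left(h,b \right)} = \left(\frac{1}{7 + h} - \left(10 - 3^{\frac{3}{2}}\right)\right) b = \left(\frac{1}{7 + h} - \left(10 - 3 \sqrt{3}\right)\right) b = \left(-10 + \frac{1}{7 + h} + 3 \sqrt{3}\right) b = b \left(-10 + \frac{1}{7 + h} + 3 \sqrt{3}\right)$)
$3614246 - P{\left(m,-360 \right)} = 3614246 - - \frac{360 \left(-69 - 16876440 + 21 \sqrt{3} + 3 \cdot 1687644 \sqrt{3}\right)}{7 + 1687644} = 3614246 - - \frac{360 \left(-69 - 16876440 + 21 \sqrt{3} + 5062932 \sqrt{3}\right)}{1687651} = 3614246 - \left(-360\right) \frac{1}{1687651} \left(-16876509 + 5062953 \sqrt{3}\right) = 3614246 - \left(\frac{6075543240}{1687651} - 1080 \sqrt{3}\right) = \frac{6093510332906}{1687651} + 1080 \sqrt{3}$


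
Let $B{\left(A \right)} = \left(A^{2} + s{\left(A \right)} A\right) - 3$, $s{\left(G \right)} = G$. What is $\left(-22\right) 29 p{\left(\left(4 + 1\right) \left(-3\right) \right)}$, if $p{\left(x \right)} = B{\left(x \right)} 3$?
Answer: $-855558$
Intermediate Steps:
$B{\left(A \right)} = -3 + 2 A^{2}$ ($B{\left(A \right)} = \left(A^{2} + A A\right) - 3 = \left(A^{2} + A^{2}\right) - 3 = 2 A^{2} - 3 = -3 + 2 A^{2}$)
$p{\left(x \right)} = -9 + 6 x^{2}$ ($p{\left(x \right)} = \left(-3 + 2 x^{2}\right) 3 = -9 + 6 x^{2}$)
$\left(-22\right) 29 p{\left(\left(4 + 1\right) \left(-3\right) \right)} = \left(-22\right) 29 \left(-9 + 6 \left(\left(4 + 1\right) \left(-3\right)\right)^{2}\right) = - 638 \left(-9 + 6 \left(5 \left(-3\right)\right)^{2}\right) = - 638 \left(-9 + 6 \left(-15\right)^{2}\right) = - 638 \left(-9 + 6 \cdot 225\right) = - 638 \left(-9 + 1350\right) = \left(-638\right) 1341 = -855558$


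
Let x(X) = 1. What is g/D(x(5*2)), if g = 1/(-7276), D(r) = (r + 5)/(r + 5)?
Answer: -1/7276 ≈ -0.00013744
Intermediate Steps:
D(r) = 1 (D(r) = (5 + r)/(5 + r) = 1)
g = -1/7276 ≈ -0.00013744
g/D(x(5*2)) = -1/7276/1 = 1*(-1/7276) = -1/7276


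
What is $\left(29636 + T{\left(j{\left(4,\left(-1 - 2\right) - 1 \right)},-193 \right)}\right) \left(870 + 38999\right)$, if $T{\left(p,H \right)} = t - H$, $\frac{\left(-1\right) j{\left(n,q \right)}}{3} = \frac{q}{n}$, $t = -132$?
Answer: $1183989693$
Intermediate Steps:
$j{\left(n,q \right)} = - \frac{3 q}{n}$ ($j{\left(n,q \right)} = - 3 \frac{q}{n} = - \frac{3 q}{n}$)
$T{\left(p,H \right)} = -132 - H$
$\left(29636 + T{\left(j{\left(4,\left(-1 - 2\right) - 1 \right)},-193 \right)}\right) \left(870 + 38999\right) = \left(29636 - -61\right) \left(870 + 38999\right) = \left(29636 + \left(-132 + 193\right)\right) 39869 = \left(29636 + 61\right) 39869 = 29697 \cdot 39869 = 1183989693$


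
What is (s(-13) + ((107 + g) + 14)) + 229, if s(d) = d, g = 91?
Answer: 428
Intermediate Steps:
(s(-13) + ((107 + g) + 14)) + 229 = (-13 + ((107 + 91) + 14)) + 229 = (-13 + (198 + 14)) + 229 = (-13 + 212) + 229 = 199 + 229 = 428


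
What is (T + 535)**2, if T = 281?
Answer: 665856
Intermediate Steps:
(T + 535)**2 = (281 + 535)**2 = 816**2 = 665856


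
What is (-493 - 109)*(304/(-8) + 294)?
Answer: -154112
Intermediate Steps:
(-493 - 109)*(304/(-8) + 294) = -602*(304*(-⅛) + 294) = -602*(-38 + 294) = -602*256 = -154112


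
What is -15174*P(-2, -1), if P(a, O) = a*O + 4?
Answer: -91044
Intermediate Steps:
P(a, O) = 4 + O*a (P(a, O) = O*a + 4 = 4 + O*a)
-15174*P(-2, -1) = -15174*(4 - 1*(-2)) = -15174*(4 + 2) = -15174*6 = -91044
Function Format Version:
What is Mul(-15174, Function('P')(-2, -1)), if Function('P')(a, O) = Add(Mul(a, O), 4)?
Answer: -91044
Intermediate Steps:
Function('P')(a, O) = Add(4, Mul(O, a)) (Function('P')(a, O) = Add(Mul(O, a), 4) = Add(4, Mul(O, a)))
Mul(-15174, Function('P')(-2, -1)) = Mul(-15174, Add(4, Mul(-1, -2))) = Mul(-15174, Add(4, 2)) = Mul(-15174, 6) = -91044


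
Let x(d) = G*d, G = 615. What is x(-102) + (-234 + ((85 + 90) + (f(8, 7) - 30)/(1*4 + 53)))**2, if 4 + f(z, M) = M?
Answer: -21368630/361 ≈ -59193.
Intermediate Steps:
f(z, M) = -4 + M
x(d) = 615*d
x(-102) + (-234 + ((85 + 90) + (f(8, 7) - 30)/(1*4 + 53)))**2 = 615*(-102) + (-234 + ((85 + 90) + ((-4 + 7) - 30)/(1*4 + 53)))**2 = -62730 + (-234 + (175 + (3 - 30)/(4 + 53)))**2 = -62730 + (-234 + (175 - 27/57))**2 = -62730 + (-234 + (175 - 27*1/57))**2 = -62730 + (-234 + (175 - 9/19))**2 = -62730 + (-234 + 3316/19)**2 = -62730 + (-1130/19)**2 = -62730 + 1276900/361 = -21368630/361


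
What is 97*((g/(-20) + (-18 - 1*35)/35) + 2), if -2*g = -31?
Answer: -7857/280 ≈ -28.061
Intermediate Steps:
g = 31/2 (g = -1/2*(-31) = 31/2 ≈ 15.500)
97*((g/(-20) + (-18 - 1*35)/35) + 2) = 97*(((31/2)/(-20) + (-18 - 1*35)/35) + 2) = 97*(((31/2)*(-1/20) + (-18 - 35)*(1/35)) + 2) = 97*((-31/40 - 53*1/35) + 2) = 97*((-31/40 - 53/35) + 2) = 97*(-641/280 + 2) = 97*(-81/280) = -7857/280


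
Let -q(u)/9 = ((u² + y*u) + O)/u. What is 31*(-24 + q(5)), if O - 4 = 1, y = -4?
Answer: -1302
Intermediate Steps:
O = 5 (O = 4 + 1 = 5)
q(u) = -9*(5 + u² - 4*u)/u (q(u) = -9*((u² - 4*u) + 5)/u = -9*(5 + u² - 4*u)/u)
31*(-24 + q(5)) = 31*(-24 + (36 - 45/5 - 9*5)) = 31*(-24 + (36 - 45*⅕ - 45)) = 31*(-24 + (36 - 9 - 45)) = 31*(-24 - 18) = 31*(-42) = -1302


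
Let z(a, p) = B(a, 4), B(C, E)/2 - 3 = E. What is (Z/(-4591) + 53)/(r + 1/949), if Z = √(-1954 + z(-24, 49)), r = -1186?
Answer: -50297/1125513 + 1898*I*√485/5167230183 ≈ -0.044688 + 8.0893e-6*I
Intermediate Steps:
B(C, E) = 6 + 2*E
z(a, p) = 14 (z(a, p) = 6 + 2*4 = 6 + 8 = 14)
Z = 2*I*√485 (Z = √(-1954 + 14) = √(-1940) = 2*I*√485 ≈ 44.045*I)
(Z/(-4591) + 53)/(r + 1/949) = ((2*I*√485)/(-4591) + 53)/(-1186 + 1/949) = ((2*I*√485)*(-1/4591) + 53)/(-1186 + 1/949) = (-2*I*√485/4591 + 53)/(-1125513/949) = (53 - 2*I*√485/4591)*(-949/1125513) = -50297/1125513 + 1898*I*√485/5167230183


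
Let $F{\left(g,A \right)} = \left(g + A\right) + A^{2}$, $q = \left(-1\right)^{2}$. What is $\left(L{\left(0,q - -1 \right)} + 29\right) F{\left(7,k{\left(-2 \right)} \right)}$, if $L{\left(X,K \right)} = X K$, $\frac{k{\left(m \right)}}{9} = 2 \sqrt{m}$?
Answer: $-18589 + 522 i \sqrt{2} \approx -18589.0 + 738.22 i$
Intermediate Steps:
$q = 1$
$k{\left(m \right)} = 18 \sqrt{m}$ ($k{\left(m \right)} = 9 \cdot 2 \sqrt{m} = 18 \sqrt{m}$)
$F{\left(g,A \right)} = A + g + A^{2}$ ($F{\left(g,A \right)} = \left(A + g\right) + A^{2} = A + g + A^{2}$)
$L{\left(X,K \right)} = K X$
$\left(L{\left(0,q - -1 \right)} + 29\right) F{\left(7,k{\left(-2 \right)} \right)} = \left(\left(1 - -1\right) 0 + 29\right) \left(18 \sqrt{-2} + 7 + \left(18 \sqrt{-2}\right)^{2}\right) = \left(\left(1 + 1\right) 0 + 29\right) \left(18 i \sqrt{2} + 7 + \left(18 i \sqrt{2}\right)^{2}\right) = \left(2 \cdot 0 + 29\right) \left(18 i \sqrt{2} + 7 + \left(18 i \sqrt{2}\right)^{2}\right) = \left(0 + 29\right) \left(18 i \sqrt{2} + 7 - 648\right) = 29 \left(-641 + 18 i \sqrt{2}\right) = -18589 + 522 i \sqrt{2}$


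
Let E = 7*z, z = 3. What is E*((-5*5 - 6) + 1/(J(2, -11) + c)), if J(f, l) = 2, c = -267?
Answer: -172536/265 ≈ -651.08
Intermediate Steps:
E = 21 (E = 7*3 = 21)
E*((-5*5 - 6) + 1/(J(2, -11) + c)) = 21*((-5*5 - 6) + 1/(2 - 267)) = 21*((-25 - 6) + 1/(-265)) = 21*(-31 - 1/265) = 21*(-8216/265) = -172536/265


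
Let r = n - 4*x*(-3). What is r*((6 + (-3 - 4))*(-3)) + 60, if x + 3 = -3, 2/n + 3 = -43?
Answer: -3591/23 ≈ -156.13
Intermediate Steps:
n = -1/23 (n = 2/(-3 - 43) = 2/(-46) = 2*(-1/46) = -1/23 ≈ -0.043478)
x = -6 (x = -3 - 3 = -6)
r = -1657/23 (r = -1/23 - 4*(-6)*(-3) = -1/23 + 24*(-3) = -1/23 - 72 = -1657/23 ≈ -72.043)
r*((6 + (-3 - 4))*(-3)) + 60 = -1657*(6 + (-3 - 4))*(-3)/23 + 60 = -1657*(6 - 7)*(-3)/23 + 60 = -(-1657)*(-3)/23 + 60 = -1657/23*3 + 60 = -4971/23 + 60 = -3591/23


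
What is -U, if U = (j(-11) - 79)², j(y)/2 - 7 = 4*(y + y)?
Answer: -58081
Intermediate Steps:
j(y) = 14 + 16*y (j(y) = 14 + 2*(4*(y + y)) = 14 + 2*(4*(2*y)) = 14 + 2*(8*y) = 14 + 16*y)
U = 58081 (U = ((14 + 16*(-11)) - 79)² = ((14 - 176) - 79)² = (-162 - 79)² = (-241)² = 58081)
-U = -1*58081 = -58081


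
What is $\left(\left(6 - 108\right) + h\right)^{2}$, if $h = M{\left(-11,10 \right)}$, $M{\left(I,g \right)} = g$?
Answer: $8464$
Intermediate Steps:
$h = 10$
$\left(\left(6 - 108\right) + h\right)^{2} = \left(\left(6 - 108\right) + 10\right)^{2} = \left(-102 + 10\right)^{2} = \left(-92\right)^{2} = 8464$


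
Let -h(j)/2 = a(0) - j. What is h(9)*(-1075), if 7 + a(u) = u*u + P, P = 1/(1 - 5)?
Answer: -69875/2 ≈ -34938.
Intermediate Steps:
P = -¼ (P = 1/(-4) = -¼ ≈ -0.25000)
a(u) = -29/4 + u² (a(u) = -7 + (u*u - ¼) = -7 + (u² - ¼) = -7 + (-¼ + u²) = -29/4 + u²)
h(j) = 29/2 + 2*j (h(j) = -2*((-29/4 + 0²) - j) = -2*((-29/4 + 0) - j) = -2*(-29/4 - j) = 29/2 + 2*j)
h(9)*(-1075) = (29/2 + 2*9)*(-1075) = (29/2 + 18)*(-1075) = (65/2)*(-1075) = -69875/2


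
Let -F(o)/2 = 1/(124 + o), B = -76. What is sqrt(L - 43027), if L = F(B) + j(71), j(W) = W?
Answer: I*sqrt(6185670)/12 ≈ 207.26*I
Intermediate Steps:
F(o) = -2/(124 + o)
L = 1703/24 (L = -2/(124 - 76) + 71 = -2/48 + 71 = -2*1/48 + 71 = -1/24 + 71 = 1703/24 ≈ 70.958)
sqrt(L - 43027) = sqrt(1703/24 - 43027) = sqrt(-1030945/24) = I*sqrt(6185670)/12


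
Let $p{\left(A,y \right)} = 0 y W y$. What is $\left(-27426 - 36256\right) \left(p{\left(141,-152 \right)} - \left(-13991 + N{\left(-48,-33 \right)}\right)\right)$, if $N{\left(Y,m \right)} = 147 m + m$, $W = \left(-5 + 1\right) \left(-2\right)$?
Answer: $-1201997750$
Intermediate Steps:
$W = 8$ ($W = \left(-4\right) \left(-2\right) = 8$)
$N{\left(Y,m \right)} = 148 m$
$p{\left(A,y \right)} = 0$ ($p{\left(A,y \right)} = 0 y 8 y = 0 \cdot 8 y = 0$)
$\left(-27426 - 36256\right) \left(p{\left(141,-152 \right)} - \left(-13991 + N{\left(-48,-33 \right)}\right)\right) = \left(-27426 - 36256\right) \left(0 + \left(13991 - 148 \left(-33\right)\right)\right) = - 63682 \left(0 + \left(13991 - -4884\right)\right) = - 63682 \left(0 + \left(13991 + 4884\right)\right) = - 63682 \left(0 + 18875\right) = \left(-63682\right) 18875 = -1201997750$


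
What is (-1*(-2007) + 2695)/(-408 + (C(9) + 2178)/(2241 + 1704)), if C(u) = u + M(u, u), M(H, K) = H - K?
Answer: -6183130/535791 ≈ -11.540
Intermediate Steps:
C(u) = u (C(u) = u + (u - u) = u + 0 = u)
(-1*(-2007) + 2695)/(-408 + (C(9) + 2178)/(2241 + 1704)) = (-1*(-2007) + 2695)/(-408 + (9 + 2178)/(2241 + 1704)) = (2007 + 2695)/(-408 + 2187/3945) = 4702/(-408 + 2187*(1/3945)) = 4702/(-408 + 729/1315) = 4702/(-535791/1315) = 4702*(-1315/535791) = -6183130/535791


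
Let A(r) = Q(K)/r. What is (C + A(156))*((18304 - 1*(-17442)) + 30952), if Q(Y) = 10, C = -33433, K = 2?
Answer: -86966488381/39 ≈ -2.2299e+9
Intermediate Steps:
A(r) = 10/r
(C + A(156))*((18304 - 1*(-17442)) + 30952) = (-33433 + 10/156)*((18304 - 1*(-17442)) + 30952) = (-33433 + 10*(1/156))*((18304 + 17442) + 30952) = (-33433 + 5/78)*(35746 + 30952) = -2607769/78*66698 = -86966488381/39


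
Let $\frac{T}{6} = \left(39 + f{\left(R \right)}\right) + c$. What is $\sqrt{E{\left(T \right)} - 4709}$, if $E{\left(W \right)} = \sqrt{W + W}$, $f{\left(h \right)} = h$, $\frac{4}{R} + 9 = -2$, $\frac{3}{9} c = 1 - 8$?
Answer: $\frac{\sqrt{-569789 + 22 \sqrt{6402}}}{11} \approx 68.516 i$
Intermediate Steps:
$c = -21$ ($c = 3 \left(1 - 8\right) = 3 \left(-7\right) = -21$)
$R = - \frac{4}{11}$ ($R = \frac{4}{-9 - 2} = \frac{4}{-11} = 4 \left(- \frac{1}{11}\right) = - \frac{4}{11} \approx -0.36364$)
$T = \frac{1164}{11}$ ($T = 6 \left(\left(39 - \frac{4}{11}\right) - 21\right) = 6 \left(\frac{425}{11} - 21\right) = 6 \cdot \frac{194}{11} = \frac{1164}{11} \approx 105.82$)
$E{\left(W \right)} = \sqrt{2} \sqrt{W}$ ($E{\left(W \right)} = \sqrt{2 W} = \sqrt{2} \sqrt{W}$)
$\sqrt{E{\left(T \right)} - 4709} = \sqrt{\sqrt{2} \sqrt{\frac{1164}{11}} - 4709} = \sqrt{\sqrt{2} \frac{2 \sqrt{3201}}{11} - 4709} = \sqrt{\frac{2 \sqrt{6402}}{11} - 4709} = \sqrt{-4709 + \frac{2 \sqrt{6402}}{11}}$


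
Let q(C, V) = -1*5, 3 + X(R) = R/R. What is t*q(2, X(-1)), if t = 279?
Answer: -1395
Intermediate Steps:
X(R) = -2 (X(R) = -3 + R/R = -3 + 1 = -2)
q(C, V) = -5
t*q(2, X(-1)) = 279*(-5) = -1395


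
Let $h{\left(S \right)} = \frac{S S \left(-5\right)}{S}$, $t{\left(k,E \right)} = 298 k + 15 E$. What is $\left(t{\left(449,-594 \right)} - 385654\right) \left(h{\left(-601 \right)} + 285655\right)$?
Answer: $-75271558920$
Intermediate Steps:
$t{\left(k,E \right)} = 15 E + 298 k$
$h{\left(S \right)} = - 5 S$ ($h{\left(S \right)} = \frac{S^{2} \left(-5\right)}{S} = \frac{\left(-5\right) S^{2}}{S} = - 5 S$)
$\left(t{\left(449,-594 \right)} - 385654\right) \left(h{\left(-601 \right)} + 285655\right) = \left(\left(15 \left(-594\right) + 298 \cdot 449\right) - 385654\right) \left(\left(-5\right) \left(-601\right) + 285655\right) = \left(\left(-8910 + 133802\right) - 385654\right) \left(3005 + 285655\right) = \left(124892 - 385654\right) 288660 = \left(-260762\right) 288660 = -75271558920$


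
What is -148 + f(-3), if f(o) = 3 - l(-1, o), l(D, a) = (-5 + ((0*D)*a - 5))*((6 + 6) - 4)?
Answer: -65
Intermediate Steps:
l(D, a) = -80 (l(D, a) = (-5 + (0*a - 5))*(12 - 4) = (-5 + (0 - 5))*8 = (-5 - 5)*8 = -10*8 = -80)
f(o) = 83 (f(o) = 3 - 1*(-80) = 3 + 80 = 83)
-148 + f(-3) = -148 + 83 = -65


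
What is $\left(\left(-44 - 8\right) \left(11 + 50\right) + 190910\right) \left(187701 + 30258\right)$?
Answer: $40919186742$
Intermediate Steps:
$\left(\left(-44 - 8\right) \left(11 + 50\right) + 190910\right) \left(187701 + 30258\right) = \left(\left(-52\right) 61 + 190910\right) 217959 = \left(-3172 + 190910\right) 217959 = 187738 \cdot 217959 = 40919186742$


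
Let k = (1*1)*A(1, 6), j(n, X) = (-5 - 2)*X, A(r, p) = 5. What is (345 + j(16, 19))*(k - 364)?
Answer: -76108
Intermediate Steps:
j(n, X) = -7*X
k = 5 (k = (1*1)*5 = 1*5 = 5)
(345 + j(16, 19))*(k - 364) = (345 - 7*19)*(5 - 364) = (345 - 133)*(-359) = 212*(-359) = -76108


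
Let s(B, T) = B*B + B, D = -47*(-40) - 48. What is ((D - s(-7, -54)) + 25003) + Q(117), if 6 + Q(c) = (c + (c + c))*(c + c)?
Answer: 108921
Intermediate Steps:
D = 1832 (D = 1880 - 48 = 1832)
s(B, T) = B + B² (s(B, T) = B² + B = B + B²)
Q(c) = -6 + 6*c² (Q(c) = -6 + (c + (c + c))*(c + c) = -6 + (c + 2*c)*(2*c) = -6 + (3*c)*(2*c) = -6 + 6*c²)
((D - s(-7, -54)) + 25003) + Q(117) = ((1832 - (-7)*(1 - 7)) + 25003) + (-6 + 6*117²) = ((1832 - (-7)*(-6)) + 25003) + (-6 + 6*13689) = ((1832 - 1*42) + 25003) + (-6 + 82134) = ((1832 - 42) + 25003) + 82128 = (1790 + 25003) + 82128 = 26793 + 82128 = 108921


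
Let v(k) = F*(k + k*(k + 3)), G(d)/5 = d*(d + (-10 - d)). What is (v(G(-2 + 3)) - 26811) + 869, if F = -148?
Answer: -366342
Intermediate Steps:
G(d) = -50*d (G(d) = 5*(d*(d + (-10 - d))) = 5*(d*(-10)) = 5*(-10*d) = -50*d)
v(k) = -148*k - 148*k*(3 + k) (v(k) = -148*(k + k*(k + 3)) = -148*(k + k*(3 + k)) = -148*k - 148*k*(3 + k))
(v(G(-2 + 3)) - 26811) + 869 = (-148*(-50*(-2 + 3))*(4 - 50*(-2 + 3)) - 26811) + 869 = (-148*(-50*1)*(4 - 50*1) - 26811) + 869 = (-148*(-50)*(4 - 50) - 26811) + 869 = (-148*(-50)*(-46) - 26811) + 869 = (-340400 - 26811) + 869 = -367211 + 869 = -366342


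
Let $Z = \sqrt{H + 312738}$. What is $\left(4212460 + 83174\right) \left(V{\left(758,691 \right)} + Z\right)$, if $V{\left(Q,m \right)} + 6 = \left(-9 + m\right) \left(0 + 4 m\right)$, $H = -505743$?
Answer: $8097450506628 + 12886902 i \sqrt{21445} \approx 8.0974 \cdot 10^{12} + 1.8872 \cdot 10^{9} i$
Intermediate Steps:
$V{\left(Q,m \right)} = -6 + 4 m \left(-9 + m\right)$ ($V{\left(Q,m \right)} = -6 + \left(-9 + m\right) \left(0 + 4 m\right) = -6 + \left(-9 + m\right) 4 m = -6 + 4 m \left(-9 + m\right)$)
$Z = 3 i \sqrt{21445}$ ($Z = \sqrt{-505743 + 312738} = \sqrt{-193005} = 3 i \sqrt{21445} \approx 439.32 i$)
$\left(4212460 + 83174\right) \left(V{\left(758,691 \right)} + Z\right) = \left(4212460 + 83174\right) \left(\left(-6 - 24876 + 4 \cdot 691^{2}\right) + 3 i \sqrt{21445}\right) = 4295634 \left(\left(-6 - 24876 + 4 \cdot 477481\right) + 3 i \sqrt{21445}\right) = 4295634 \left(\left(-6 - 24876 + 1909924\right) + 3 i \sqrt{21445}\right) = 4295634 \left(1885042 + 3 i \sqrt{21445}\right) = 8097450506628 + 12886902 i \sqrt{21445}$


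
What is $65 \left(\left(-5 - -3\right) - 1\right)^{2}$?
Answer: $585$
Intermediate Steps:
$65 \left(\left(-5 - -3\right) - 1\right)^{2} = 65 \left(\left(-5 + 3\right) - 1\right)^{2} = 65 \left(-2 - 1\right)^{2} = 65 \left(-3\right)^{2} = 65 \cdot 9 = 585$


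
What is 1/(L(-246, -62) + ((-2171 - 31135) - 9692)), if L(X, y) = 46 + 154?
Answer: -1/42798 ≈ -2.3366e-5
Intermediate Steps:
L(X, y) = 200
1/(L(-246, -62) + ((-2171 - 31135) - 9692)) = 1/(200 + ((-2171 - 31135) - 9692)) = 1/(200 + (-33306 - 9692)) = 1/(200 - 42998) = 1/(-42798) = -1/42798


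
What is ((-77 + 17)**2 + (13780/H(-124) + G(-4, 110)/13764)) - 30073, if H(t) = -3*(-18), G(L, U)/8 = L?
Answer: -811939579/30969 ≈ -26218.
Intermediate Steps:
G(L, U) = 8*L
H(t) = 54
((-77 + 17)**2 + (13780/H(-124) + G(-4, 110)/13764)) - 30073 = ((-77 + 17)**2 + (13780/54 + (8*(-4))/13764)) - 30073 = ((-60)**2 + (13780*(1/54) - 32*1/13764)) - 30073 = (3600 + (6890/27 - 8/3441)) - 30073 = (3600 + 7902758/30969) - 30073 = 119391158/30969 - 30073 = -811939579/30969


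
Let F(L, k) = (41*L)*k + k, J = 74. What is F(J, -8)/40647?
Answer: -24280/40647 ≈ -0.59734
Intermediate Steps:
F(L, k) = k + 41*L*k (F(L, k) = 41*L*k + k = k + 41*L*k)
F(J, -8)/40647 = -8*(1 + 41*74)/40647 = -8*(1 + 3034)*(1/40647) = -8*3035*(1/40647) = -24280*1/40647 = -24280/40647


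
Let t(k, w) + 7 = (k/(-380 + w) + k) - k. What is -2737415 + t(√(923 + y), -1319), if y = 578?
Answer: -2737422 - √1501/1699 ≈ -2.7374e+6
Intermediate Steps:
t(k, w) = -7 + k/(-380 + w) (t(k, w) = -7 + ((k/(-380 + w) + k) - k) = -7 + ((k + k/(-380 + w)) - k) = -7 + k/(-380 + w))
-2737415 + t(√(923 + y), -1319) = -2737415 + (2660 + √(923 + 578) - 7*(-1319))/(-380 - 1319) = -2737415 + (2660 + √1501 + 9233)/(-1699) = -2737415 - (11893 + √1501)/1699 = -2737415 + (-7 - √1501/1699) = -2737422 - √1501/1699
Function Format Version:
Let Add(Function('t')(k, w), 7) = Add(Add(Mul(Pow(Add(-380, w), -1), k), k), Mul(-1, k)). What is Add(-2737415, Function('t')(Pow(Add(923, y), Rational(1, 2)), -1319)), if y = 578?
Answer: Add(-2737422, Mul(Rational(-1, 1699), Pow(1501, Rational(1, 2)))) ≈ -2.7374e+6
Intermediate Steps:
Function('t')(k, w) = Add(-7, Mul(k, Pow(Add(-380, w), -1))) (Function('t')(k, w) = Add(-7, Add(Add(Mul(Pow(Add(-380, w), -1), k), k), Mul(-1, k))) = Add(-7, Add(Add(Mul(k, Pow(Add(-380, w), -1)), k), Mul(-1, k))) = Add(-7, Add(Add(k, Mul(k, Pow(Add(-380, w), -1))), Mul(-1, k))) = Add(-7, Mul(k, Pow(Add(-380, w), -1))))
Add(-2737415, Function('t')(Pow(Add(923, y), Rational(1, 2)), -1319)) = Add(-2737415, Mul(Pow(Add(-380, -1319), -1), Add(2660, Pow(Add(923, 578), Rational(1, 2)), Mul(-7, -1319)))) = Add(-2737415, Mul(Pow(-1699, -1), Add(2660, Pow(1501, Rational(1, 2)), 9233))) = Add(-2737415, Mul(Rational(-1, 1699), Add(11893, Pow(1501, Rational(1, 2))))) = Add(-2737415, Add(-7, Mul(Rational(-1, 1699), Pow(1501, Rational(1, 2))))) = Add(-2737422, Mul(Rational(-1, 1699), Pow(1501, Rational(1, 2))))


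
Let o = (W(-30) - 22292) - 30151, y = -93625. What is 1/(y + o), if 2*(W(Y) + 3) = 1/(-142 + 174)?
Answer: -64/9348543 ≈ -6.8460e-6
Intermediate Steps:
W(Y) = -191/64 (W(Y) = -3 + 1/(2*(-142 + 174)) = -3 + (½)/32 = -3 + (½)*(1/32) = -3 + 1/64 = -191/64)
o = -3356543/64 (o = (-191/64 - 22292) - 30151 = -1426879/64 - 30151 = -3356543/64 ≈ -52446.)
1/(y + o) = 1/(-93625 - 3356543/64) = 1/(-9348543/64) = -64/9348543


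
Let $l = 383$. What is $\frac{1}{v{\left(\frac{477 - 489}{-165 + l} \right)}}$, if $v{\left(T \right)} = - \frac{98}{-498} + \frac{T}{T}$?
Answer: $\frac{249}{298} \approx 0.83557$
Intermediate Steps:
$v{\left(T \right)} = \frac{298}{249}$ ($v{\left(T \right)} = \left(-98\right) \left(- \frac{1}{498}\right) + 1 = \frac{49}{249} + 1 = \frac{298}{249}$)
$\frac{1}{v{\left(\frac{477 - 489}{-165 + l} \right)}} = \frac{1}{\frac{298}{249}} = \frac{249}{298}$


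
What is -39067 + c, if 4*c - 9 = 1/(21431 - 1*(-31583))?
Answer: -8283914625/212056 ≈ -39065.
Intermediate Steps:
c = 477127/212056 (c = 9/4 + 1/(4*(21431 - 1*(-31583))) = 9/4 + 1/(4*(21431 + 31583)) = 9/4 + (¼)/53014 = 9/4 + (¼)*(1/53014) = 9/4 + 1/212056 = 477127/212056 ≈ 2.2500)
-39067 + c = -39067 + 477127/212056 = -8283914625/212056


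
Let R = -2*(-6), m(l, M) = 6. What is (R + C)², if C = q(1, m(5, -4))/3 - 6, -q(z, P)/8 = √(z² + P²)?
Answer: 2692/9 - 32*√37 ≈ 104.46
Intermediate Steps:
q(z, P) = -8*√(P² + z²) (q(z, P) = -8*√(z² + P²) = -8*√(P² + z²))
C = -6 - 8*√37/3 (C = -8*√(6² + 1²)/3 - 6 = -8*√(36 + 1)*(⅓) - 6 = -8*√37*(⅓) - 6 = -8*√37/3 - 6 = -6 - 8*√37/3 ≈ -22.221)
R = 12
(R + C)² = (12 + (-6 - 8*√37/3))² = (6 - 8*√37/3)²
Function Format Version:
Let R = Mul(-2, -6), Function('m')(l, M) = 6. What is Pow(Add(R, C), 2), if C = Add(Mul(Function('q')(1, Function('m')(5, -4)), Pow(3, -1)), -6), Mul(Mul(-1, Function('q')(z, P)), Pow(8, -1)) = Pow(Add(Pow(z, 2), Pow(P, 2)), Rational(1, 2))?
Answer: Add(Rational(2692, 9), Mul(-32, Pow(37, Rational(1, 2)))) ≈ 104.46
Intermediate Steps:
Function('q')(z, P) = Mul(-8, Pow(Add(Pow(P, 2), Pow(z, 2)), Rational(1, 2))) (Function('q')(z, P) = Mul(-8, Pow(Add(Pow(z, 2), Pow(P, 2)), Rational(1, 2))) = Mul(-8, Pow(Add(Pow(P, 2), Pow(z, 2)), Rational(1, 2))))
C = Add(-6, Mul(Rational(-8, 3), Pow(37, Rational(1, 2)))) (C = Add(Mul(Mul(-8, Pow(Add(Pow(6, 2), Pow(1, 2)), Rational(1, 2))), Pow(3, -1)), -6) = Add(Mul(Mul(-8, Pow(Add(36, 1), Rational(1, 2))), Rational(1, 3)), -6) = Add(Mul(Mul(-8, Pow(37, Rational(1, 2))), Rational(1, 3)), -6) = Add(Mul(Rational(-8, 3), Pow(37, Rational(1, 2))), -6) = Add(-6, Mul(Rational(-8, 3), Pow(37, Rational(1, 2)))) ≈ -22.221)
R = 12
Pow(Add(R, C), 2) = Pow(Add(12, Add(-6, Mul(Rational(-8, 3), Pow(37, Rational(1, 2))))), 2) = Pow(Add(6, Mul(Rational(-8, 3), Pow(37, Rational(1, 2)))), 2)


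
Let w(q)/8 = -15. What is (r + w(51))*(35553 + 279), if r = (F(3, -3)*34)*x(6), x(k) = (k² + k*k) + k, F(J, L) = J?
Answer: 280779552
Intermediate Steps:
w(q) = -120 (w(q) = 8*(-15) = -120)
x(k) = k + 2*k² (x(k) = (k² + k²) + k = 2*k² + k = k + 2*k²)
r = 7956 (r = (3*34)*(6*(1 + 2*6)) = 102*(6*(1 + 12)) = 102*(6*13) = 102*78 = 7956)
(r + w(51))*(35553 + 279) = (7956 - 120)*(35553 + 279) = 7836*35832 = 280779552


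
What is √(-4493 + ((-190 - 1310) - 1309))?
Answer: I*√7302 ≈ 85.452*I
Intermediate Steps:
√(-4493 + ((-190 - 1310) - 1309)) = √(-4493 + (-1500 - 1309)) = √(-4493 - 2809) = √(-7302) = I*√7302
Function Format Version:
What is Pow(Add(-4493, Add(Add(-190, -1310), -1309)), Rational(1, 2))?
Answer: Mul(I, Pow(7302, Rational(1, 2))) ≈ Mul(85.452, I)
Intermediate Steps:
Pow(Add(-4493, Add(Add(-190, -1310), -1309)), Rational(1, 2)) = Pow(Add(-4493, Add(-1500, -1309)), Rational(1, 2)) = Pow(Add(-4493, -2809), Rational(1, 2)) = Pow(-7302, Rational(1, 2)) = Mul(I, Pow(7302, Rational(1, 2)))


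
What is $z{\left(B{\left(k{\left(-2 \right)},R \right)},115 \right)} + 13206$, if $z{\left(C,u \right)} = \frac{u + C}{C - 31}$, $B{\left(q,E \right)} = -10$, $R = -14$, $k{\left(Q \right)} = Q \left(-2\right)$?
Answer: $\frac{541341}{41} \approx 13203.0$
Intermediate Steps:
$k{\left(Q \right)} = - 2 Q$
$z{\left(C,u \right)} = \frac{C + u}{-31 + C}$
$z{\left(B{\left(k{\left(-2 \right)},R \right)},115 \right)} + 13206 = \frac{-10 + 115}{-31 - 10} + 13206 = \frac{1}{-41} \cdot 105 + 13206 = \left(- \frac{1}{41}\right) 105 + 13206 = - \frac{105}{41} + 13206 = \frac{541341}{41}$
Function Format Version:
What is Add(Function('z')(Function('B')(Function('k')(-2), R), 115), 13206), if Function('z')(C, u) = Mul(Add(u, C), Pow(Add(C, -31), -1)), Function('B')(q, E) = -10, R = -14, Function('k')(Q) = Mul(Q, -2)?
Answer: Rational(541341, 41) ≈ 13203.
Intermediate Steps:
Function('k')(Q) = Mul(-2, Q)
Function('z')(C, u) = Mul(Pow(Add(-31, C), -1), Add(C, u)) (Function('z')(C, u) = Mul(Add(C, u), Pow(Add(-31, C), -1)) = Mul(Pow(Add(-31, C), -1), Add(C, u)))
Add(Function('z')(Function('B')(Function('k')(-2), R), 115), 13206) = Add(Mul(Pow(Add(-31, -10), -1), Add(-10, 115)), 13206) = Add(Mul(Pow(-41, -1), 105), 13206) = Add(Mul(Rational(-1, 41), 105), 13206) = Add(Rational(-105, 41), 13206) = Rational(541341, 41)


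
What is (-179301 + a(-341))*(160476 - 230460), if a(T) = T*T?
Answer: 4410391680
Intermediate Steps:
a(T) = T²
(-179301 + a(-341))*(160476 - 230460) = (-179301 + (-341)²)*(160476 - 230460) = (-179301 + 116281)*(-69984) = -63020*(-69984) = 4410391680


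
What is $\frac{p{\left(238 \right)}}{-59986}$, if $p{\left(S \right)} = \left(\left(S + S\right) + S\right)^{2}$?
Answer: $- \frac{254898}{29993} \approx -8.4986$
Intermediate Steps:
$p{\left(S \right)} = 9 S^{2}$ ($p{\left(S \right)} = \left(2 S + S\right)^{2} = \left(3 S\right)^{2} = 9 S^{2}$)
$\frac{p{\left(238 \right)}}{-59986} = \frac{9 \cdot 238^{2}}{-59986} = 9 \cdot 56644 \left(- \frac{1}{59986}\right) = 509796 \left(- \frac{1}{59986}\right) = - \frac{254898}{29993}$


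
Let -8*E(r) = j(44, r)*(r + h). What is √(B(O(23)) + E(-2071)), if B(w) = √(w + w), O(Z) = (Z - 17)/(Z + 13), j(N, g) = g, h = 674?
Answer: √(-52077366 + 48*√3)/12 ≈ 601.37*I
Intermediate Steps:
O(Z) = (-17 + Z)/(13 + Z)
E(r) = -r*(674 + r)/8 (E(r) = -r*(r + 674)/8 = -r*(674 + r)/8)
B(w) = √2*√w (B(w) = √(2*w) = √2*√w)
√(B(O(23)) + E(-2071)) = √(√2*√((-17 + 23)/(13 + 23)) - ⅛*(-2071)*(674 - 2071)) = √(√2*√(6/36) - ⅛*(-2071)*(-1397)) = √(√2*√((1/36)*6) - 2893187/8) = √(√2*√(⅙) - 2893187/8) = √(√2*(√6/6) - 2893187/8) = √(√3/3 - 2893187/8) = √(-2893187/8 + √3/3)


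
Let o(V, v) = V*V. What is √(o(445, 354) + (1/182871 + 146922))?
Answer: √1281738832865322/60957 ≈ 587.32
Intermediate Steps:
o(V, v) = V²
√(o(445, 354) + (1/182871 + 146922)) = √(445² + (1/182871 + 146922)) = √(198025 + (1/182871 + 146922)) = √(198025 + 26867773063/182871) = √(63080802838/182871) = √1281738832865322/60957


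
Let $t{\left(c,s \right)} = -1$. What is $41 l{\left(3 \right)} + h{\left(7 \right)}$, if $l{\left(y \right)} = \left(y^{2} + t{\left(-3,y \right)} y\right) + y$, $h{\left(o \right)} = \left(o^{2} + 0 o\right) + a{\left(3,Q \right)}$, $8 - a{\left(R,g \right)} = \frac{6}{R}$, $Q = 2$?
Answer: $424$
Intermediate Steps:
$a{\left(R,g \right)} = 8 - \frac{6}{R}$
$h{\left(o \right)} = 6 + o^{2}$ ($h{\left(o \right)} = \left(o^{2} + 0 o\right) + \left(8 - \frac{6}{3}\right) = \left(o^{2} + 0\right) + \left(8 - 2\right) = o^{2} + \left(8 - 2\right) = o^{2} + 6 = 6 + o^{2}$)
$l{\left(y \right)} = y^{2}$ ($l{\left(y \right)} = \left(y^{2} - y\right) + y = y^{2}$)
$41 l{\left(3 \right)} + h{\left(7 \right)} = 41 \cdot 3^{2} + \left(6 + 7^{2}\right) = 41 \cdot 9 + \left(6 + 49\right) = 369 + 55 = 424$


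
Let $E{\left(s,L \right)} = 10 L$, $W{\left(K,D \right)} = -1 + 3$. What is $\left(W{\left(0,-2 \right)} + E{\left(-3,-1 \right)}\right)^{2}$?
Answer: $64$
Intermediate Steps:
$W{\left(K,D \right)} = 2$
$\left(W{\left(0,-2 \right)} + E{\left(-3,-1 \right)}\right)^{2} = \left(2 + 10 \left(-1\right)\right)^{2} = \left(2 - 10\right)^{2} = \left(-8\right)^{2} = 64$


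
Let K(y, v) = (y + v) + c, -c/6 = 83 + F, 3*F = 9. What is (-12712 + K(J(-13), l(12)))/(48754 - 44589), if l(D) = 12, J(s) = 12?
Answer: -13204/4165 ≈ -3.1702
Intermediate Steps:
F = 3 (F = (⅓)*9 = 3)
c = -516 (c = -6*(83 + 3) = -6*86 = -516)
K(y, v) = -516 + v + y (K(y, v) = (y + v) - 516 = (v + y) - 516 = -516 + v + y)
(-12712 + K(J(-13), l(12)))/(48754 - 44589) = (-12712 + (-516 + 12 + 12))/(48754 - 44589) = (-12712 - 492)/4165 = -13204*1/4165 = -13204/4165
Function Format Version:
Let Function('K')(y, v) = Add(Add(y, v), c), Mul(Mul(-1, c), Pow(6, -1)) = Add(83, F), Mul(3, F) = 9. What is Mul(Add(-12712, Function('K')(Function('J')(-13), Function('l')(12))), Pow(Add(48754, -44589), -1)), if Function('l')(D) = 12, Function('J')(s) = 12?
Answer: Rational(-13204, 4165) ≈ -3.1702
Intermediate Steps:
F = 3 (F = Mul(Rational(1, 3), 9) = 3)
c = -516 (c = Mul(-6, Add(83, 3)) = Mul(-6, 86) = -516)
Function('K')(y, v) = Add(-516, v, y) (Function('K')(y, v) = Add(Add(y, v), -516) = Add(Add(v, y), -516) = Add(-516, v, y))
Mul(Add(-12712, Function('K')(Function('J')(-13), Function('l')(12))), Pow(Add(48754, -44589), -1)) = Mul(Add(-12712, Add(-516, 12, 12)), Pow(Add(48754, -44589), -1)) = Mul(Add(-12712, -492), Pow(4165, -1)) = Mul(-13204, Rational(1, 4165)) = Rational(-13204, 4165)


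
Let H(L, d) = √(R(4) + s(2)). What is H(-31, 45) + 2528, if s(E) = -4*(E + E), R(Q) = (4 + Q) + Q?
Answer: 2528 + 2*I ≈ 2528.0 + 2.0*I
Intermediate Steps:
R(Q) = 4 + 2*Q
s(E) = -8*E
H(L, d) = 2*I (H(L, d) = √((4 + 2*4) - 8*2) = √((4 + 8) - 16) = √(12 - 16) = √(-4) = 2*I)
H(-31, 45) + 2528 = 2*I + 2528 = 2528 + 2*I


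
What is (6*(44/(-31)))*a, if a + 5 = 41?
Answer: -9504/31 ≈ -306.58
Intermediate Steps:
a = 36 (a = -5 + 41 = 36)
(6*(44/(-31)))*a = (6*(44/(-31)))*36 = (6*(44*(-1/31)))*36 = (6*(-44/31))*36 = -264/31*36 = -9504/31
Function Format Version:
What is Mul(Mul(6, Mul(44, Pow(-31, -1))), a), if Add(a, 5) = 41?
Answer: Rational(-9504, 31) ≈ -306.58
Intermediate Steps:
a = 36 (a = Add(-5, 41) = 36)
Mul(Mul(6, Mul(44, Pow(-31, -1))), a) = Mul(Mul(6, Mul(44, Pow(-31, -1))), 36) = Mul(Mul(6, Mul(44, Rational(-1, 31))), 36) = Mul(Mul(6, Rational(-44, 31)), 36) = Mul(Rational(-264, 31), 36) = Rational(-9504, 31)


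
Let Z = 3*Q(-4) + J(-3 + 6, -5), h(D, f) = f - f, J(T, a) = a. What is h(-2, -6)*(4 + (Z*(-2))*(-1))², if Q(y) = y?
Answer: 0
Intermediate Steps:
h(D, f) = 0
Z = -17 (Z = 3*(-4) - 5 = -12 - 5 = -17)
h(-2, -6)*(4 + (Z*(-2))*(-1))² = 0*(4 - 17*(-2)*(-1))² = 0*(4 + 34*(-1))² = 0*(4 - 34)² = 0*(-30)² = 0*900 = 0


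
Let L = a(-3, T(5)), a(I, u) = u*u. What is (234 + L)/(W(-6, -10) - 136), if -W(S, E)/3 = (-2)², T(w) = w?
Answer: -7/4 ≈ -1.7500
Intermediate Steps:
a(I, u) = u²
L = 25 (L = 5² = 25)
W(S, E) = -12 (W(S, E) = -3*(-2)² = -3*4 = -12)
(234 + L)/(W(-6, -10) - 136) = (234 + 25)/(-12 - 136) = 259/(-148) = 259*(-1/148) = -7/4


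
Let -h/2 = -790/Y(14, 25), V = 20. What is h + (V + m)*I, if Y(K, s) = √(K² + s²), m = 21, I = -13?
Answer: -533 + 1580*√821/821 ≈ -477.86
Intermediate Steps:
h = 1580*√821/821 (h = -(-1580)/(√(14² + 25²)) = -(-1580)/(√(196 + 625)) = -(-1580)/(√821) = -(-1580)*√821/821 = 1580*√821/821 ≈ 55.142)
h + (V + m)*I = 1580*√821/821 + (20 + 21)*(-13) = 1580*√821/821 + 41*(-13) = 1580*√821/821 - 533 = -533 + 1580*√821/821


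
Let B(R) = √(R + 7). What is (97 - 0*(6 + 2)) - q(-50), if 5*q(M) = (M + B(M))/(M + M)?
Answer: 969/10 + I*√43/500 ≈ 96.9 + 0.013115*I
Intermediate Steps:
B(R) = √(7 + R)
q(M) = (M + √(7 + M))/(10*M) (q(M) = ((M + √(7 + M))/(M + M))/5 = ((M + √(7 + M))/((2*M)))/5 = ((M + √(7 + M))*(1/(2*M)))/5 = ((M + √(7 + M))/(2*M))/5 = (M + √(7 + M))/(10*M))
(97 - 0*(6 + 2)) - q(-50) = (97 - 0*(6 + 2)) - (-50 + √(7 - 50))/(10*(-50)) = (97 - 0*8) - (-1)*(-50 + √(-43))/(10*50) = (97 - 78*0) - (-1)*(-50 + I*√43)/(10*50) = (97 + 0) - (⅒ - I*√43/500) = 97 + (-⅒ + I*√43/500) = 969/10 + I*√43/500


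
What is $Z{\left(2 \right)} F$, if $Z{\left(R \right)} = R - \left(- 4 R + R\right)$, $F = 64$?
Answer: $512$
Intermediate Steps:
$Z{\left(R \right)} = 4 R$ ($Z{\left(R \right)} = R - - 3 R = R + 3 R = 4 R$)
$Z{\left(2 \right)} F = 4 \cdot 2 \cdot 64 = 8 \cdot 64 = 512$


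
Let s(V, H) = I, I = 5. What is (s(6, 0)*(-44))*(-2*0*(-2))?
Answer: 0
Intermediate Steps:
s(V, H) = 5
(s(6, 0)*(-44))*(-2*0*(-2)) = (5*(-44))*(-2*0*(-2)) = -0*(-2) = -220*0 = 0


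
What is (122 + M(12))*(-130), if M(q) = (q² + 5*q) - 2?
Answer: -42120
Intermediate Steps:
M(q) = -2 + q² + 5*q
(122 + M(12))*(-130) = (122 + (-2 + 12² + 5*12))*(-130) = (122 + (-2 + 144 + 60))*(-130) = (122 + 202)*(-130) = 324*(-130) = -42120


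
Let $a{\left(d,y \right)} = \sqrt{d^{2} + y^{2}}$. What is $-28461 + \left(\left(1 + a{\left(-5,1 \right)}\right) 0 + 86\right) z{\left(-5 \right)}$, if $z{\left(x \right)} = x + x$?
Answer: $-29321$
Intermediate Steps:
$z{\left(x \right)} = 2 x$
$-28461 + \left(\left(1 + a{\left(-5,1 \right)}\right) 0 + 86\right) z{\left(-5 \right)} = -28461 + \left(\left(1 + \sqrt{\left(-5\right)^{2} + 1^{2}}\right) 0 + 86\right) 2 \left(-5\right) = -28461 + \left(\left(1 + \sqrt{25 + 1}\right) 0 + 86\right) \left(-10\right) = -28461 + \left(\left(1 + \sqrt{26}\right) 0 + 86\right) \left(-10\right) = -28461 + \left(0 + 86\right) \left(-10\right) = -28461 + 86 \left(-10\right) = -28461 - 860 = -29321$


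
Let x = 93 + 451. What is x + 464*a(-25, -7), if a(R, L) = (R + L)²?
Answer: 475680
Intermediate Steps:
a(R, L) = (L + R)²
x = 544
x + 464*a(-25, -7) = 544 + 464*(-7 - 25)² = 544 + 464*(-32)² = 544 + 464*1024 = 544 + 475136 = 475680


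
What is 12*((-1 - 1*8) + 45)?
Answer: 432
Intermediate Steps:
12*((-1 - 1*8) + 45) = 12*((-1 - 8) + 45) = 12*(-9 + 45) = 12*36 = 432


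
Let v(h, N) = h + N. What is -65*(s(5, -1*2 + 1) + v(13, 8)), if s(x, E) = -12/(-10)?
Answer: -1443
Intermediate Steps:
v(h, N) = N + h
s(x, E) = 6/5 (s(x, E) = -12*(-1/10) = 6/5)
-65*(s(5, -1*2 + 1) + v(13, 8)) = -65*(6/5 + (8 + 13)) = -65*(6/5 + 21) = -65*111/5 = -1443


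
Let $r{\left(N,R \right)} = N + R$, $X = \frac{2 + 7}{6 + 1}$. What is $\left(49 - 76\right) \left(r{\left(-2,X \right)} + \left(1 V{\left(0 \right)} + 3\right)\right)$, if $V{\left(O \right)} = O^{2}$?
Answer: $- \frac{432}{7} \approx -61.714$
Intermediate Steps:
$X = \frac{9}{7} \approx 1.2857$
$\left(49 - 76\right) \left(r{\left(-2,X \right)} + \left(1 V{\left(0 \right)} + 3\right)\right) = \left(49 - 76\right) \left(\left(-2 + \frac{9}{7}\right) + \left(1 \cdot 0^{2} + 3\right)\right) = \left(49 - 76\right) \left(- \frac{5}{7} + \left(1 \cdot 0 + 3\right)\right) = - 27 \left(- \frac{5}{7} + \left(0 + 3\right)\right) = - 27 \left(- \frac{5}{7} + 3\right) = \left(-27\right) \frac{16}{7} = - \frac{432}{7}$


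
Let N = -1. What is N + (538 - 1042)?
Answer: -505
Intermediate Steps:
N + (538 - 1042) = -1 + (538 - 1042) = -1 - 504 = -505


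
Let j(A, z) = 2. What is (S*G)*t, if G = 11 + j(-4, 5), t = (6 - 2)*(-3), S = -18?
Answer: 2808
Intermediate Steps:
t = -12 (t = 4*(-3) = -12)
G = 13 (G = 11 + 2 = 13)
(S*G)*t = -18*13*(-12) = -234*(-12) = 2808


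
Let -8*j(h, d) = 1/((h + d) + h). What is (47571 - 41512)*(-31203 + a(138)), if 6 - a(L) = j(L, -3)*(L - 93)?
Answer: -137608378659/728 ≈ -1.8902e+8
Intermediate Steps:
j(h, d) = -1/(8*(d + 2*h)) (j(h, d) = -1/(8*((h + d) + h)) = -1/(8*((d + h) + h)) = -1/(8*(d + 2*h)))
a(L) = 6 + (-93 + L)/(-24 + 16*L) (a(L) = 6 - (-1/(8*(-3) + 16*L))*(L - 93) = 6 - (-1/(-24 + 16*L))*(-93 + L) = 6 - (-1)*(-93 + L)/(-24 + 16*L) = 6 + (-93 + L)/(-24 + 16*L))
(47571 - 41512)*(-31203 + a(138)) = (47571 - 41512)*(-31203 + (-237 + 97*138)/(8*(-3 + 2*138))) = 6059*(-31203 + (-237 + 13386)/(8*(-3 + 276))) = 6059*(-31203 + (⅛)*13149/273) = 6059*(-31203 + (⅛)*(1/273)*13149) = 6059*(-31203 + 4383/728) = 6059*(-22711401/728) = -137608378659/728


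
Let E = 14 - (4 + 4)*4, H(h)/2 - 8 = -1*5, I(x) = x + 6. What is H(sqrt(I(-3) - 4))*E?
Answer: -108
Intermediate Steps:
I(x) = 6 + x
H(h) = 6 (H(h) = 16 + 2*(-1*5) = 16 + 2*(-5) = 16 - 10 = 6)
E = -18 (E = 14 - 8*4 = 14 - 1*32 = 14 - 32 = -18)
H(sqrt(I(-3) - 4))*E = 6*(-18) = -108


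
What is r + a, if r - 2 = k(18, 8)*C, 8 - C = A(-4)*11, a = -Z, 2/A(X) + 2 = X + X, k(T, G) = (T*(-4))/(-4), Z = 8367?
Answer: -40907/5 ≈ -8181.4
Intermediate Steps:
k(T, G) = T (k(T, G) = -4*T*(-1/4) = T)
A(X) = 2/(-2 + 2*X) (A(X) = 2/(-2 + (X + X)) = 2/(-2 + 2*X))
a = -8367 (a = -1*8367 = -8367)
C = 51/5 (C = 8 - 11/(-1 - 4) = 8 - 11/(-5) = 8 - (-1)*11/5 = 8 - 1*(-11/5) = 8 + 11/5 = 51/5 ≈ 10.200)
r = 928/5 (r = 2 + 18*(51/5) = 2 + 918/5 = 928/5 ≈ 185.60)
r + a = 928/5 - 8367 = -40907/5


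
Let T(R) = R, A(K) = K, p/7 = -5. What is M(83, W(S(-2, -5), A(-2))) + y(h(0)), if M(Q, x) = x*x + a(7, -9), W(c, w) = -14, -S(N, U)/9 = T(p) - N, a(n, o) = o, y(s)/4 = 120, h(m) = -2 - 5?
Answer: 667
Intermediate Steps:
p = -35 (p = 7*(-5) = -35)
h(m) = -7
y(s) = 480 (y(s) = 4*120 = 480)
S(N, U) = 315 + 9*N (S(N, U) = -9*(-35 - N) = 315 + 9*N)
M(Q, x) = -9 + x² (M(Q, x) = x*x - 9 = x² - 9 = -9 + x²)
M(83, W(S(-2, -5), A(-2))) + y(h(0)) = (-9 + (-14)²) + 480 = (-9 + 196) + 480 = 187 + 480 = 667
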